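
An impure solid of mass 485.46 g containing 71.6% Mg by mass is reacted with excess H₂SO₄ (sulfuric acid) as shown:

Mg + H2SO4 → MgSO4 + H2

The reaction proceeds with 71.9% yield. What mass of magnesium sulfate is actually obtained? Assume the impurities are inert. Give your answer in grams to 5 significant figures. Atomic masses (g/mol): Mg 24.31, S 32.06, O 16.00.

Pure Mg available = 485.46 g × 0.716 = 347.589 g.
M(Mg) = 24.31 g/mol.
M(MgSO4) = 24.31 + 32.06 + 4(16.00) = 120.37 g/mol.
n(Mg) = 347.589 g / 24.31 g/mol = 14.2982 mol.
From the equation the Mg:MgSO4 mole ratio is 1:1, so n(MgSO4) = 14.2982 × 1/1 = 14.2982 mol.
Mass of MgSO4 = 14.2982 mol × 120.37 g/mol = 1721.07 g.
Actual mass collected = 1721.07 g × 0.719 = 1237.45 g.

1237.5 g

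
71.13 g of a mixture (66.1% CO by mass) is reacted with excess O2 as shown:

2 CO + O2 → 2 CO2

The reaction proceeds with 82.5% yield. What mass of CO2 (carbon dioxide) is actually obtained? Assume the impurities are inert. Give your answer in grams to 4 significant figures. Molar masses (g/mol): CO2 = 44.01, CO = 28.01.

60.95 g

Pure CO available = 71.13 g × 0.661 = 47.017 g.
n(CO) = 47.017 g / 28.01 g/mol = 1.6786 mol.
From the equation the CO:CO2 mole ratio is 2:2, so n(CO2) = 1.6786 × 2/2 = 1.6786 mol.
Mass of CO2 = 1.6786 mol × 44.01 g/mol = 73.874 g.
Actual mass collected = 73.874 g × 0.825 = 60.946 g.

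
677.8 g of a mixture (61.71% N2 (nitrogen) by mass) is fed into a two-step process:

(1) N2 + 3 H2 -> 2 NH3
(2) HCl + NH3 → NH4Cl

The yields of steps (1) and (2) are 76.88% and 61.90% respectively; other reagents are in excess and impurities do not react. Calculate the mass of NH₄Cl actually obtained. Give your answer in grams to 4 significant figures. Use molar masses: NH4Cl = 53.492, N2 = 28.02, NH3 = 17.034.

Pure N2 = 677.8 × 0.6171 = 418.27 g.
n(N2) = 418.27 / 28.02 = 14.928 mol.
Step 1 (N2:NH3 = 1:2): theoretical n(NH3) = 29.855 mol; at 76.88% yield, n(NH3) = 22.953 mol.
Step 2 (NH3:NH4Cl = 1:1): theoretical n(NH4Cl) = 22.953 mol, so theoretical mass = 22.953 × 53.492 = 1227.8 g.
At 61.90% yield, actual mass of NH4Cl = 1227.8 × 0.6190 = 760.00 g.

760.0 g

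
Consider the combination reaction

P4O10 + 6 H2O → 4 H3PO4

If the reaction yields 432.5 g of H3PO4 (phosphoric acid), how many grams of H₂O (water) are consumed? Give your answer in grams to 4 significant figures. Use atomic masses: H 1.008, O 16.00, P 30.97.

M(H3PO4) = 3(1.008) + 30.97 + 4(16.00) = 97.994 g/mol.
M(H2O) = 2(1.008) + 16.00 = 18.016 g/mol.
n(H3PO4) = 432.50 g / 97.994 g/mol = 4.4135 mol.
From the equation the H3PO4:H2O mole ratio is 4:6, so n(H2O) = 4.4135 × 6/4 = 6.6203 mol.
Mass of H2O = 6.6203 mol × 18.016 g/mol = 119.27 g.

119.3 g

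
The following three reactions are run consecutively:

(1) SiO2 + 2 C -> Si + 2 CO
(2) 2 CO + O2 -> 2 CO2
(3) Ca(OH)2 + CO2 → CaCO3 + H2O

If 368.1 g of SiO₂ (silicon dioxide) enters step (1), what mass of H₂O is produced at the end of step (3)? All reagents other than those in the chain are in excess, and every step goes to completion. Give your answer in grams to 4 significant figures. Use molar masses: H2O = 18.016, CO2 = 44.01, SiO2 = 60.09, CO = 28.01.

220.7 g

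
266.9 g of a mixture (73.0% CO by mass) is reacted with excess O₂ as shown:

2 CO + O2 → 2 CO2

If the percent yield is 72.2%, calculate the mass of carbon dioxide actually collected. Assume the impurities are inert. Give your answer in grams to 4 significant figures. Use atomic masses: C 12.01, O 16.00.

221.0 g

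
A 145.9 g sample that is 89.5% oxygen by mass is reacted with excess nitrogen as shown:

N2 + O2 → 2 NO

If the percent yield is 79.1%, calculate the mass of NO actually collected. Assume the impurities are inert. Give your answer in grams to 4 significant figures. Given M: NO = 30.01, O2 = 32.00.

Pure O2 available = 145.9 g × 0.895 = 130.58 g.
n(O2) = 130.58 g / 32.00 g/mol = 4.0806 mol.
From the equation the O2:NO mole ratio is 1:2, so n(NO) = 4.0806 × 2/1 = 8.1613 mol.
Mass of NO = 8.1613 mol × 30.01 g/mol = 244.92 g.
Actual mass collected = 244.92 g × 0.791 = 193.73 g.

193.7 g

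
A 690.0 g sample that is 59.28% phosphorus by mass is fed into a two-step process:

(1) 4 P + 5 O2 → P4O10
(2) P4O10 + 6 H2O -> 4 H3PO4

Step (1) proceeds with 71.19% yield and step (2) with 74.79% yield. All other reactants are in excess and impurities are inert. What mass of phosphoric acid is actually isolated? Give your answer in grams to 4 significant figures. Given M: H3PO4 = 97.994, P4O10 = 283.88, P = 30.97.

Pure P = 690.0 × 0.5928 = 409.03 g.
n(P) = 409.03 / 30.97 = 13.207 mol.
Step 1 (P:P4O10 = 4:1): theoretical n(P4O10) = 3.3018 mol; at 71.19% yield, n(P4O10) = 2.3506 mol.
Step 2 (P4O10:H3PO4 = 1:4): theoretical n(H3PO4) = 9.4023 mol, so theoretical mass = 9.4023 × 97.994 = 921.37 g.
At 74.79% yield, actual mass of H3PO4 = 921.37 × 0.7479 = 689.09 g.

689.1 g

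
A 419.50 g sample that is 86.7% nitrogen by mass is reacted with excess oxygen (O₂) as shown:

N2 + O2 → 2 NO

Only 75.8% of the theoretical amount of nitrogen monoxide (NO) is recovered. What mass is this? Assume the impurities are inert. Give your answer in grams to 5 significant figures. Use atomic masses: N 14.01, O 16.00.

Pure N2 available = 419.50 g × 0.867 = 363.707 g.
M(N2) = 2(14.01) = 28.02 g/mol.
M(NO) = 14.01 + 16.00 = 30.01 g/mol.
n(N2) = 363.707 g / 28.02 g/mol = 12.9802 mol.
From the equation the N2:NO mole ratio is 1:2, so n(NO) = 12.9802 × 2/1 = 25.9605 mol.
Mass of NO = 25.9605 mol × 30.01 g/mol = 779.074 g.
Actual mass collected = 779.074 g × 0.758 = 590.538 g.

590.54 g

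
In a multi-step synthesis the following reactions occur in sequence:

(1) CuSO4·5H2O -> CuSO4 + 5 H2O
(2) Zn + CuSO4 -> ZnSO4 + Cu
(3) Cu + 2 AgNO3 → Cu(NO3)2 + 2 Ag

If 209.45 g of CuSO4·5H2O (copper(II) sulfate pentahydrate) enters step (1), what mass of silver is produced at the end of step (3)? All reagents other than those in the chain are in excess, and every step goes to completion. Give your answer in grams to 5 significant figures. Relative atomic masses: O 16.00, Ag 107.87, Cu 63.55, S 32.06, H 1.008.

M(CuSO4·5H2O) = 63.55 + 32.06 + 9(16.00) + 10(1.008) = 249.69 g/mol.
M(Ag) = 107.87 g/mol.
n(CuSO4·5H2O) = 209.45 / 249.69 = 0.838840 mol.
Reaction (1): CuSO4·5H2O→CuSO4 ratio 1:1 ⇒ n(CuSO4) = 0.838840 mol.
Reaction (2): CuSO4→Cu ratio 1:1 ⇒ n(Cu) = 0.838840 mol.
Reaction (3): Cu→Ag ratio 1:2 ⇒ n(Ag) = 1.67768 mol.
Mass of Ag = 1.67768 × 107.87 = 180.971 g.

180.97 g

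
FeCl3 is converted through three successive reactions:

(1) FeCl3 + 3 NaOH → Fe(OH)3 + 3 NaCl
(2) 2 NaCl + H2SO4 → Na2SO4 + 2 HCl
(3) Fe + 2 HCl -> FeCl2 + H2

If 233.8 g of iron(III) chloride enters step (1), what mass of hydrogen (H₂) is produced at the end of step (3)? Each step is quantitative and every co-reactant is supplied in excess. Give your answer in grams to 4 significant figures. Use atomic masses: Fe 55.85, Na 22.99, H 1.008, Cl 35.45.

4.359 g

M(FeCl3) = 55.85 + 3(35.45) = 162.20 g/mol.
M(H2) = 2(1.008) = 2.016 g/mol.
n(FeCl3) = 233.8 / 162.20 = 1.4414 mol.
Reaction (1): FeCl3→NaCl ratio 1:3 ⇒ n(NaCl) = 4.3243 mol.
Reaction (2): NaCl→HCl ratio 2:2 ⇒ n(HCl) = 4.3243 mol.
Reaction (3): HCl→H2 ratio 2:1 ⇒ n(H2) = 2.1621 mol.
Mass of H2 = 2.1621 × 2.016 = 4.3589 g.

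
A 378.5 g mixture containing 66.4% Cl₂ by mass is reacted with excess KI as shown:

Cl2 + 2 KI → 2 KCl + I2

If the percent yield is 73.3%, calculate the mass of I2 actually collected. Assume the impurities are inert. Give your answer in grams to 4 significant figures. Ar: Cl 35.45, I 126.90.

659.5 g

Pure Cl2 available = 378.5 g × 0.664 = 251.32 g.
M(Cl2) = 2(35.45) = 70.90 g/mol.
M(I2) = 2(126.90) = 253.80 g/mol.
n(Cl2) = 251.32 g / 70.90 g/mol = 3.5448 mol.
From the equation the Cl2:I2 mole ratio is 1:1, so n(I2) = 3.5448 × 1/1 = 3.5448 mol.
Mass of I2 = 3.5448 mol × 253.80 g/mol = 899.66 g.
Actual mass collected = 899.66 g × 0.733 = 659.45 g.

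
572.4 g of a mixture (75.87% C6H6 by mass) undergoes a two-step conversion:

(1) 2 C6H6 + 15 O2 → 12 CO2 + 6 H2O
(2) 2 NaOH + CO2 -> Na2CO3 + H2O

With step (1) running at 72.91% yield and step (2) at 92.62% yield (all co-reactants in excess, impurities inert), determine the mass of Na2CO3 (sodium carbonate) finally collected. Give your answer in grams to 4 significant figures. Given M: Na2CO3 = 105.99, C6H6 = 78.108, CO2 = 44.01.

2388 g

Pure C6H6 = 572.4 × 0.7587 = 434.28 g.
n(C6H6) = 434.28 / 78.108 = 5.5600 mol.
Step 1 (C6H6:CO2 = 2:12): theoretical n(CO2) = 33.360 mol; at 72.91% yield, n(CO2) = 24.323 mol.
Step 2 (CO2:Na2CO3 = 1:1): theoretical n(Na2CO3) = 24.323 mol, so theoretical mass = 24.323 × 105.99 = 2578.0 g.
At 92.62% yield, actual mass of Na2CO3 = 2578.0 × 0.9262 = 2387.7 g.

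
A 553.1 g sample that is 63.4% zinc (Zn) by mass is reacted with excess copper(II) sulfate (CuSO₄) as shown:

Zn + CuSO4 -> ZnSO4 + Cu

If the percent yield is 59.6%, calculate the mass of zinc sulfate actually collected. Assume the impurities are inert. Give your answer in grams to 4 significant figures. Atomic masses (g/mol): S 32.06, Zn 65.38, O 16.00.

Pure Zn available = 553.1 g × 0.634 = 350.67 g.
M(Zn) = 65.38 g/mol.
M(ZnSO4) = 65.38 + 32.06 + 4(16.00) = 161.44 g/mol.
n(Zn) = 350.67 g / 65.38 g/mol = 5.3635 mol.
From the equation the Zn:ZnSO4 mole ratio is 1:1, so n(ZnSO4) = 5.3635 × 1/1 = 5.3635 mol.
Mass of ZnSO4 = 5.3635 mol × 161.44 g/mol = 865.88 g.
Actual mass collected = 865.88 g × 0.596 = 516.07 g.

516.1 g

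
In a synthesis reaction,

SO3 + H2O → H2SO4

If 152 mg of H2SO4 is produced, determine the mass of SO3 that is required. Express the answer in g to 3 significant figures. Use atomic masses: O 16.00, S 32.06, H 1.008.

0.124 g

M(H2SO4) = 2(1.008) + 32.06 + 4(16.00) = 98.076 g/mol.
M(SO3) = 32.06 + 3(16.00) = 80.06 g/mol.
Convert: 152 mg = 0.1520 g.
n(H2SO4) = 0.1520 g / 98.076 g/mol = 0.001550 mol.
From the equation the H2SO4:SO3 mole ratio is 1:1, so n(SO3) = 0.001550 × 1/1 = 0.001550 mol.
Mass of SO3 = 0.001550 mol × 80.06 g/mol = 0.1241 g.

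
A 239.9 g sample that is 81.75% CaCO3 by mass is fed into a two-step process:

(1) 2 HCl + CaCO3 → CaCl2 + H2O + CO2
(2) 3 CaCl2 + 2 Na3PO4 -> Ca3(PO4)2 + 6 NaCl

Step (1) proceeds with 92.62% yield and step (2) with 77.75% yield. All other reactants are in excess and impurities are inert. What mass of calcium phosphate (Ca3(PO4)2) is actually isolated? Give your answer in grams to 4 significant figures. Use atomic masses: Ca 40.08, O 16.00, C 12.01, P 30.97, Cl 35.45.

Pure CaCO3 = 239.9 × 0.8175 = 196.12 g.
M(CaCO3) = 40.08 + 12.01 + 3(16.00) = 100.09 g/mol.
M(Ca3(PO4)2) = 3(40.08) + 2(30.97) + 8(16.00) = 310.18 g/mol.
n(CaCO3) = 196.12 / 100.09 = 1.9594 mol.
Step 1 (CaCO3:CaCl2 = 1:1): theoretical n(CaCl2) = 1.9594 mol; at 92.62% yield, n(CaCl2) = 1.8148 mol.
Step 2 (CaCl2:Ca3(PO4)2 = 3:1): theoretical n(Ca3(PO4)2) = 0.60494 mol, so theoretical mass = 0.60494 × 310.18 = 187.64 g.
At 77.75% yield, actual mass of Ca3(PO4)2 = 187.64 × 0.7775 = 145.89 g.

145.9 g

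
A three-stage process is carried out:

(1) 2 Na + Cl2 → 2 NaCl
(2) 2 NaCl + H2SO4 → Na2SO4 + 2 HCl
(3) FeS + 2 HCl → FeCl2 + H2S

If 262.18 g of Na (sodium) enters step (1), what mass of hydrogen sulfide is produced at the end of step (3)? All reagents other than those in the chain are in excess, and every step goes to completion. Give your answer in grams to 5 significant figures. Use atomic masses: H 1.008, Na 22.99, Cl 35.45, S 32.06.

M(Na) = 22.99 g/mol.
M(H2S) = 2(1.008) + 32.06 = 34.076 g/mol.
n(Na) = 262.18 / 22.99 = 11.4041 mol.
Reaction (1): Na→NaCl ratio 2:2 ⇒ n(NaCl) = 11.4041 mol.
Reaction (2): NaCl→HCl ratio 2:2 ⇒ n(HCl) = 11.4041 mol.
Reaction (3): HCl→H2S ratio 2:1 ⇒ n(H2S) = 5.70204 mol.
Mass of H2S = 5.70204 × 34.076 = 194.303 g.

194.30 g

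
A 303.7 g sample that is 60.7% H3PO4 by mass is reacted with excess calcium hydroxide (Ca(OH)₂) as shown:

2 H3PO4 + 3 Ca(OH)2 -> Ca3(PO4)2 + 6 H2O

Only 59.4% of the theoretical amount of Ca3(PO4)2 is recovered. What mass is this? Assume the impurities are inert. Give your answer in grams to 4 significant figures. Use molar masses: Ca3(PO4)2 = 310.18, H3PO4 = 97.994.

Pure H3PO4 available = 303.7 g × 0.607 = 184.35 g.
n(H3PO4) = 184.35 g / 97.994 g/mol = 1.8812 mol.
From the equation the H3PO4:Ca3(PO4)2 mole ratio is 2:1, so n(Ca3(PO4)2) = 1.8812 × 1/2 = 0.94060 mol.
Mass of Ca3(PO4)2 = 0.94060 mol × 310.18 g/mol = 291.75 g.
Actual mass collected = 291.75 g × 0.594 = 173.30 g.

173.3 g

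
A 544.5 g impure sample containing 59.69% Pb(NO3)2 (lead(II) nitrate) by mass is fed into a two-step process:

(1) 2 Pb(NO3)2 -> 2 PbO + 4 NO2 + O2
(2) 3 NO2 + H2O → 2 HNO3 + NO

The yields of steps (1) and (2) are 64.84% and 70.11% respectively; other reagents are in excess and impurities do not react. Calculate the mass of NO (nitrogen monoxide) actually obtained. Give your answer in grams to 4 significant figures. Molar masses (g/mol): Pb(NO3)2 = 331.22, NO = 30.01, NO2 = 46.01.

Pure Pb(NO3)2 = 544.5 × 0.5969 = 325.01 g.
n(Pb(NO3)2) = 325.01 / 331.22 = 0.98126 mol.
Step 1 (Pb(NO3)2:NO2 = 2:4): theoretical n(NO2) = 1.9625 mol; at 64.84% yield, n(NO2) = 1.2725 mol.
Step 2 (NO2:NO = 3:1): theoretical n(NO) = 0.42416 mol, so theoretical mass = 0.42416 × 30.01 = 12.729 g.
At 70.11% yield, actual mass of NO = 12.729 × 0.7011 = 8.9244 g.

8.924 g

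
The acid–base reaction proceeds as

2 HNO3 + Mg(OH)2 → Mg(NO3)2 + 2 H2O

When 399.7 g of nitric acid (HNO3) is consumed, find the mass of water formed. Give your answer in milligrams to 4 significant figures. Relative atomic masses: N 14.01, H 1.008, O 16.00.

114300 mg

M(HNO3) = 1.008 + 14.01 + 3(16.00) = 63.018 g/mol.
M(H2O) = 2(1.008) + 16.00 = 18.016 g/mol.
n(HNO3) = 399.70 g / 63.018 g/mol = 6.3426 mol.
From the equation the HNO3:H2O mole ratio is 2:2, so n(H2O) = 6.3426 × 2/2 = 6.3426 mol.
Mass of H2O = 6.3426 mol × 18.016 g/mol = 114.27 g.
Converting to mg: 114.27 g = 114300 mg.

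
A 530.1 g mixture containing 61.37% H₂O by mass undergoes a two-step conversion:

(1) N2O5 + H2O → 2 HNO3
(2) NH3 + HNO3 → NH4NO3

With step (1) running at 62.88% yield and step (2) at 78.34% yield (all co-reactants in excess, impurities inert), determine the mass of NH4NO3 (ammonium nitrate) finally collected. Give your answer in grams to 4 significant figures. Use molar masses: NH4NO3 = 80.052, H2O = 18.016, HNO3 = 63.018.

1424 g

Pure H2O = 530.1 × 0.6137 = 325.32 g.
n(H2O) = 325.32 / 18.016 = 18.057 mol.
Step 1 (H2O:HNO3 = 1:2): theoretical n(HNO3) = 36.115 mol; at 62.88% yield, n(HNO3) = 22.709 mol.
Step 2 (HNO3:NH4NO3 = 1:1): theoretical n(NH4NO3) = 22.709 mol, so theoretical mass = 22.709 × 80.052 = 1817.9 g.
At 78.34% yield, actual mass of NH4NO3 = 1817.9 × 0.7834 = 1424.1 g.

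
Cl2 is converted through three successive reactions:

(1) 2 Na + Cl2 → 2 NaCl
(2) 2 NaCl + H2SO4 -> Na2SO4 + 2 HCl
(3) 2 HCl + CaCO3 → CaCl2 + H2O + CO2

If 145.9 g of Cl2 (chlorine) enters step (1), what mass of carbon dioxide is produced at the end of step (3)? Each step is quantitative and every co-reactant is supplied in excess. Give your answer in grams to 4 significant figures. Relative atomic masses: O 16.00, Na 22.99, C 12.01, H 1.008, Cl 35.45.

M(Cl2) = 2(35.45) = 70.90 g/mol.
M(CO2) = 12.01 + 2(16.00) = 44.01 g/mol.
n(Cl2) = 145.9 / 70.90 = 2.0578 mol.
Reaction (1): Cl2→NaCl ratio 1:2 ⇒ n(NaCl) = 4.1157 mol.
Reaction (2): NaCl→HCl ratio 2:2 ⇒ n(HCl) = 4.1157 mol.
Reaction (3): HCl→CO2 ratio 2:1 ⇒ n(CO2) = 2.0578 mol.
Mass of CO2 = 2.0578 × 44.01 = 90.565 g.

90.57 g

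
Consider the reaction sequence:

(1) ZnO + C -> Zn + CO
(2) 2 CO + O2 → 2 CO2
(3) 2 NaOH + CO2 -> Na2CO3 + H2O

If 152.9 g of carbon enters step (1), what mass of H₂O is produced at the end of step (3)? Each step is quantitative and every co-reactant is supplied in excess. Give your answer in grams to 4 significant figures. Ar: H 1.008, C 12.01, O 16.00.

M(C) = 12.01 g/mol.
M(H2O) = 2(1.008) + 16.00 = 18.016 g/mol.
n(C) = 152.9 / 12.01 = 12.731 mol.
Reaction (1): C→CO ratio 1:1 ⇒ n(CO) = 12.731 mol.
Reaction (2): CO→CO2 ratio 2:2 ⇒ n(CO2) = 12.731 mol.
Reaction (3): CO2→H2O ratio 1:1 ⇒ n(H2O) = 12.731 mol.
Mass of H2O = 12.731 × 18.016 = 229.36 g.

229.4 g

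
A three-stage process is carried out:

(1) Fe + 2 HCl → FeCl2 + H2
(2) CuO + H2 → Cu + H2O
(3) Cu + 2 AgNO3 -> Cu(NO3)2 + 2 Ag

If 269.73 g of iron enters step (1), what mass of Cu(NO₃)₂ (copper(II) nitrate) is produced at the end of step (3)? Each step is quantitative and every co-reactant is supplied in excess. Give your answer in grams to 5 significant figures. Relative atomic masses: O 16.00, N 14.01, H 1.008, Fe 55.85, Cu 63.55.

M(Fe) = 55.85 g/mol.
M(Cu(NO3)2) = 63.55 + 2(14.01) + 6(16.00) = 187.57 g/mol.
n(Fe) = 269.73 / 55.85 = 4.82954 mol.
Reaction (1): Fe→H2 ratio 1:1 ⇒ n(H2) = 4.82954 mol.
Reaction (2): H2→Cu ratio 1:1 ⇒ n(Cu) = 4.82954 mol.
Reaction (3): Cu→Cu(NO3)2 ratio 1:1 ⇒ n(Cu(NO3)2) = 4.82954 mol.
Mass of Cu(NO3)2 = 4.82954 × 187.57 = 905.877 g.

905.88 g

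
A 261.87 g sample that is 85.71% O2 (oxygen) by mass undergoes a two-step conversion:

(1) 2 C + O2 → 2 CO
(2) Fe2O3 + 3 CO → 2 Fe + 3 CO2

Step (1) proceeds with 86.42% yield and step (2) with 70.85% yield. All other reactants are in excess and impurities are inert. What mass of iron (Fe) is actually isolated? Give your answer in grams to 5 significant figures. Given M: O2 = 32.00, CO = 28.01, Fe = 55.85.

Pure O2 = 261.87 × 0.8571 = 224.449 g.
n(O2) = 224.449 / 32.00 = 7.01402 mol.
Step 1 (O2:CO = 1:2): theoretical n(CO) = 14.0280 mol; at 86.42% yield, n(CO) = 12.1230 mol.
Step 2 (CO:Fe = 3:2): theoretical n(Fe) = 8.08203 mol, so theoretical mass = 8.08203 × 55.85 = 451.381 g.
At 70.85% yield, actual mass of Fe = 451.381 × 0.7085 = 319.804 g.

319.80 g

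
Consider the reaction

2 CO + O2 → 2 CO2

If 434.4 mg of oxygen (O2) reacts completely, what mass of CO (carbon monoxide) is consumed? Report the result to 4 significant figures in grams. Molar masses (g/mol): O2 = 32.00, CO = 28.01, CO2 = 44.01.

Convert: 434.4 mg = 0.43440 g.
n(O2) = 0.43440 g / 32.00 g/mol = 0.013575 mol.
From the equation the O2:CO mole ratio is 1:2, so n(CO) = 0.013575 × 2/1 = 0.027150 mol.
Mass of CO = 0.027150 mol × 28.01 g/mol = 0.76047 g.

0.7605 g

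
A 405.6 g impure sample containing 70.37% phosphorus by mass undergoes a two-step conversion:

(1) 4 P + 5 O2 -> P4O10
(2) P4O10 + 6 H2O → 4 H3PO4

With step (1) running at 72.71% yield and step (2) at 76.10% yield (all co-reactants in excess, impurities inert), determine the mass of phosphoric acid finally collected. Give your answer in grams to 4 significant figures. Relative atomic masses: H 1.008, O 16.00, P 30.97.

499.7 g

Pure P = 405.6 × 0.7037 = 285.42 g.
M(P) = 30.97 g/mol.
M(H3PO4) = 3(1.008) + 30.97 + 4(16.00) = 97.994 g/mol.
n(P) = 285.42 / 30.97 = 9.2160 mol.
Step 1 (P:P4O10 = 4:1): theoretical n(P4O10) = 2.3040 mol; at 72.71% yield, n(P4O10) = 1.6752 mol.
Step 2 (P4O10:H3PO4 = 1:4): theoretical n(H3PO4) = 6.7010 mol, so theoretical mass = 6.7010 × 97.994 = 656.66 g.
At 76.10% yield, actual mass of H3PO4 = 656.66 × 0.7610 = 499.72 g.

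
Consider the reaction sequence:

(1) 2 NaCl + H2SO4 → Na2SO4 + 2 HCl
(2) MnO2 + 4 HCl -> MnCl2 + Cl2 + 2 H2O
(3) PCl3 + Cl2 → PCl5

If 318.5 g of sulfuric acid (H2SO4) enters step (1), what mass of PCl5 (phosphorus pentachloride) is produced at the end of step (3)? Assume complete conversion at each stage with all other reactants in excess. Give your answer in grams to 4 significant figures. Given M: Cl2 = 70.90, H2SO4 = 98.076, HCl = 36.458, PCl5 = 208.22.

n(H2SO4) = 318.5 / 98.076 = 3.2475 mol.
Reaction (1): H2SO4→HCl ratio 1:2 ⇒ n(HCl) = 6.4950 mol.
Reaction (2): HCl→Cl2 ratio 4:1 ⇒ n(Cl2) = 1.6237 mol.
Reaction (3): Cl2→PCl5 ratio 1:1 ⇒ n(PCl5) = 1.6237 mol.
Mass of PCl5 = 1.6237 × 208.22 = 338.10 g.

338.1 g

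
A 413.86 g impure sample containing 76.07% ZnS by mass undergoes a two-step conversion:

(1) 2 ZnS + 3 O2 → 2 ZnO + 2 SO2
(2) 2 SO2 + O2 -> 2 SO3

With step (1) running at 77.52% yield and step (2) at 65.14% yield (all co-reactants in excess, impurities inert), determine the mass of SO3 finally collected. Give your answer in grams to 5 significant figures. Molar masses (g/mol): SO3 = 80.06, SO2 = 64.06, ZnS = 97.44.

Pure ZnS = 413.86 × 0.7607 = 314.823 g.
n(ZnS) = 314.823 / 97.44 = 3.23095 mol.
Step 1 (ZnS:SO2 = 2:2): theoretical n(SO2) = 3.23095 mol; at 77.52% yield, n(SO2) = 2.50463 mol.
Step 2 (SO2:SO3 = 2:2): theoretical n(SO3) = 2.50463 mol, so theoretical mass = 2.50463 × 80.06 = 200.521 g.
At 65.14% yield, actual mass of SO3 = 200.521 × 0.6514 = 130.619 g.

130.62 g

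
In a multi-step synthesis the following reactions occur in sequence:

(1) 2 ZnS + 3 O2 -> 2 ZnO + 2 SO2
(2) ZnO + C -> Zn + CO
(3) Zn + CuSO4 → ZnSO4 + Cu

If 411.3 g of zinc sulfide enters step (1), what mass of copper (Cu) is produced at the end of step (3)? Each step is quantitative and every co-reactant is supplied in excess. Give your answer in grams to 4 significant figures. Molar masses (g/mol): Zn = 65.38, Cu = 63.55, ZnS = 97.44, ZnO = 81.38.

n(ZnS) = 411.3 / 97.44 = 4.2211 mol.
Reaction (1): ZnS→ZnO ratio 2:2 ⇒ n(ZnO) = 4.2211 mol.
Reaction (2): ZnO→Zn ratio 1:1 ⇒ n(Zn) = 4.2211 mol.
Reaction (3): Zn→Cu ratio 1:1 ⇒ n(Cu) = 4.2211 mol.
Mass of Cu = 4.2211 × 63.55 = 268.25 g.

268.2 g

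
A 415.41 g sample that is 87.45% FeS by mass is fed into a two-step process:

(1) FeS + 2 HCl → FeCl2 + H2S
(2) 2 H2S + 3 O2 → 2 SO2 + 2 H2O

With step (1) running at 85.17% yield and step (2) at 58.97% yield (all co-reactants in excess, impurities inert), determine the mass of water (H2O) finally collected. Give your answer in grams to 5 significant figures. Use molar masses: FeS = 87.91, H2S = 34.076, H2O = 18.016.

37.392 g

Pure FeS = 415.41 × 0.8745 = 363.276 g.
n(FeS) = 363.276 / 87.91 = 4.13236 mol.
Step 1 (FeS:H2S = 1:1): theoretical n(H2S) = 4.13236 mol; at 85.17% yield, n(H2S) = 3.51953 mol.
Step 2 (H2S:H2O = 2:2): theoretical n(H2O) = 3.51953 mol, so theoretical mass = 3.51953 × 18.016 = 63.4079 g.
At 58.97% yield, actual mass of H2O = 63.4079 × 0.5897 = 37.3916 g.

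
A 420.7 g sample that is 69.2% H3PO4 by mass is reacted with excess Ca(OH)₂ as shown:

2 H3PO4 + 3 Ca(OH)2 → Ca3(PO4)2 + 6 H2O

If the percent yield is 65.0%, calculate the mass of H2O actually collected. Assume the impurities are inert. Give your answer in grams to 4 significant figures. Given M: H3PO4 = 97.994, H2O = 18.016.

Pure H3PO4 available = 420.7 g × 0.692 = 291.12 g.
n(H3PO4) = 291.12 g / 97.994 g/mol = 2.9708 mol.
From the equation the H3PO4:H2O mole ratio is 2:6, so n(H2O) = 2.9708 × 6/2 = 8.9125 mol.
Mass of H2O = 8.9125 mol × 18.016 g/mol = 160.57 g.
Actual mass collected = 160.57 g × 0.650 = 104.37 g.

104.4 g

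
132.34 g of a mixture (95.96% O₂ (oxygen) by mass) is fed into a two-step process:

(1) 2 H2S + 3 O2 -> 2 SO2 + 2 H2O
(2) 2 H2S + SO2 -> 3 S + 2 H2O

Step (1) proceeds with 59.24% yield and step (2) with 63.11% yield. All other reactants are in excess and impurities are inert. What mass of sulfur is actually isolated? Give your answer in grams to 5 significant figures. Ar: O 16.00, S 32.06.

Pure O2 = 132.34 × 0.9596 = 126.993 g.
M(O2) = 2(16.00) = 32.00 g/mol.
M(S) = 32.06 g/mol.
n(O2) = 126.993 / 32.00 = 3.96855 mol.
Step 1 (O2:SO2 = 3:2): theoretical n(SO2) = 2.64570 mol; at 59.24% yield, n(SO2) = 1.56731 mol.
Step 2 (SO2:S = 1:3): theoretical n(S) = 4.70193 mol, so theoretical mass = 4.70193 × 32.06 = 150.744 g.
At 63.11% yield, actual mass of S = 150.744 × 0.6311 = 95.1345 g.

95.135 g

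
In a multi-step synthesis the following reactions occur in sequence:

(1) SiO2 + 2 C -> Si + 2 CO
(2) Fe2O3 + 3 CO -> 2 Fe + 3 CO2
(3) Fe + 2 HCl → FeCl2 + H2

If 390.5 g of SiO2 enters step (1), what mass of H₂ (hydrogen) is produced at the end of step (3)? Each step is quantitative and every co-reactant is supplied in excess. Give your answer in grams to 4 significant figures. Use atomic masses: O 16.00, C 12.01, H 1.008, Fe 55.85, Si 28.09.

17.47 g

M(SiO2) = 28.09 + 2(16.00) = 60.09 g/mol.
M(H2) = 2(1.008) = 2.016 g/mol.
n(SiO2) = 390.5 / 60.09 = 6.4986 mol.
Reaction (1): SiO2→CO ratio 1:2 ⇒ n(CO) = 12.997 mol.
Reaction (2): CO→Fe ratio 3:2 ⇒ n(Fe) = 8.6648 mol.
Reaction (3): Fe→H2 ratio 1:1 ⇒ n(H2) = 8.6648 mol.
Mass of H2 = 8.6648 × 2.016 = 17.468 g.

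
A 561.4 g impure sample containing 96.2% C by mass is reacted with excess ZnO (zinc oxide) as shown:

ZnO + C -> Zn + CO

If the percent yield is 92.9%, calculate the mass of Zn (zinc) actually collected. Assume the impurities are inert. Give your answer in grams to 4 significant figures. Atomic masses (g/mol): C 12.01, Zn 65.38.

2731 g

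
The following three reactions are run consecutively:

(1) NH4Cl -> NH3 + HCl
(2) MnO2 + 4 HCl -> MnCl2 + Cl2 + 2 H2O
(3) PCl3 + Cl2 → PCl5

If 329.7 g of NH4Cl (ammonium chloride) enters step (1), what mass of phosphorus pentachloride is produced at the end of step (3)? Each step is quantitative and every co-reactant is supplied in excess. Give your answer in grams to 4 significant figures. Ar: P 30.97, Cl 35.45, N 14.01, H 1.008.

M(NH4Cl) = 14.01 + 4(1.008) + 35.45 = 53.492 g/mol.
M(PCl5) = 30.97 + 5(35.45) = 208.22 g/mol.
n(NH4Cl) = 329.7 / 53.492 = 6.1635 mol.
Reaction (1): NH4Cl→HCl ratio 1:1 ⇒ n(HCl) = 6.1635 mol.
Reaction (2): HCl→Cl2 ratio 4:1 ⇒ n(Cl2) = 1.5409 mol.
Reaction (3): Cl2→PCl5 ratio 1:1 ⇒ n(PCl5) = 1.5409 mol.
Mass of PCl5 = 1.5409 × 208.22 = 320.84 g.

320.8 g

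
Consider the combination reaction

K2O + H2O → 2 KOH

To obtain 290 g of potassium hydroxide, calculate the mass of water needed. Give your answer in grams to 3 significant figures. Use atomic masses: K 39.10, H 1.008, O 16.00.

46.6 g

M(KOH) = 39.10 + 16.00 + 1.008 = 56.108 g/mol.
M(H2O) = 2(1.008) + 16.00 = 18.016 g/mol.
n(KOH) = 290.0 g / 56.108 g/mol = 5.169 mol.
From the equation the KOH:H2O mole ratio is 2:1, so n(H2O) = 5.169 × 1/2 = 2.584 mol.
Mass of H2O = 2.584 mol × 18.016 g/mol = 46.56 g.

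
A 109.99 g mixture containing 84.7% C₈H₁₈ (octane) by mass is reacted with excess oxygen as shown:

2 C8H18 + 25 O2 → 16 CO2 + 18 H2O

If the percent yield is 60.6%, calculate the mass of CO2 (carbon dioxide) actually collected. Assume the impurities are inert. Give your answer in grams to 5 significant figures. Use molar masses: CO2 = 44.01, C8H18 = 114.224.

174.02 g

Pure C8H18 available = 109.99 g × 0.847 = 93.1615 g.
n(C8H18) = 93.1615 g / 114.224 g/mol = 0.815604 mol.
From the equation the C8H18:CO2 mole ratio is 2:16, so n(CO2) = 0.815604 × 16/2 = 6.52483 mol.
Mass of CO2 = 6.52483 mol × 44.01 g/mol = 287.158 g.
Actual mass collected = 287.158 g × 0.606 = 174.018 g.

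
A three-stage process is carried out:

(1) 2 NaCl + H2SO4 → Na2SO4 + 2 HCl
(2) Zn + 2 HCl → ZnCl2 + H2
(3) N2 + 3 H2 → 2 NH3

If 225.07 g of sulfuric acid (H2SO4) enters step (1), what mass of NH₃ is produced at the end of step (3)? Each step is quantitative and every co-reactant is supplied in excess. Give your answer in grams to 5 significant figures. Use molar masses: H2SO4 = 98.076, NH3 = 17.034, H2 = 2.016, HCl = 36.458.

26.060 g

n(H2SO4) = 225.07 / 98.076 = 2.29485 mol.
Reaction (1): H2SO4→HCl ratio 1:2 ⇒ n(HCl) = 4.58971 mol.
Reaction (2): HCl→H2 ratio 2:1 ⇒ n(H2) = 2.29485 mol.
Reaction (3): H2→NH3 ratio 3:2 ⇒ n(NH3) = 1.52990 mol.
Mass of NH3 = 1.52990 × 17.034 = 26.0604 g.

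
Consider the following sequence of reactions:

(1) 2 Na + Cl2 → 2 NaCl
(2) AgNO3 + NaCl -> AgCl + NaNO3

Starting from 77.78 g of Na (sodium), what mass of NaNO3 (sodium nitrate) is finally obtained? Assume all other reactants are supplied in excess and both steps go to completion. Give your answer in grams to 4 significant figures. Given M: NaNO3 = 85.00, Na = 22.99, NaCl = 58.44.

n(Na) = 77.780 / 22.99 = 3.3832 mol.
Step 1 gives a 2:2 ratio of Na to NaCl, so n(NaCl) = 3.3832 mol.
In step 2 the NaCl:NaNO3 ratio is 1:1, so n(NaNO3) = 3.3832 mol.
Mass of NaNO3 = 3.3832 × 85.00 = 287.57 g.

287.6 g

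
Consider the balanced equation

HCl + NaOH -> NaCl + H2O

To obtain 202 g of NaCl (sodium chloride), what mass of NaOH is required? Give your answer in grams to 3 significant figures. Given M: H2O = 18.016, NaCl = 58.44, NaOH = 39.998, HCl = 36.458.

n(NaCl) = 202.0 g / 58.44 g/mol = 3.457 mol.
From the equation the NaCl:NaOH mole ratio is 1:1, so n(NaOH) = 3.457 × 1/1 = 3.457 mol.
Mass of NaOH = 3.457 mol × 39.998 g/mol = 138.3 g.

138 g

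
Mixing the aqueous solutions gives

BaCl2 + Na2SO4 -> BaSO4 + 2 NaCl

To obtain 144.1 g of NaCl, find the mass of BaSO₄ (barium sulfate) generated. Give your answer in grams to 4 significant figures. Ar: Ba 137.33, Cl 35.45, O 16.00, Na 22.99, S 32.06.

287.7 g

M(NaCl) = 22.99 + 35.45 = 58.44 g/mol.
M(BaSO4) = 137.33 + 32.06 + 4(16.00) = 233.39 g/mol.
n(NaCl) = 144.10 g / 58.44 g/mol = 2.4658 mol.
From the equation the NaCl:BaSO4 mole ratio is 2:1, so n(BaSO4) = 2.4658 × 1/2 = 1.2329 mol.
Mass of BaSO4 = 1.2329 mol × 233.39 g/mol = 287.74 g.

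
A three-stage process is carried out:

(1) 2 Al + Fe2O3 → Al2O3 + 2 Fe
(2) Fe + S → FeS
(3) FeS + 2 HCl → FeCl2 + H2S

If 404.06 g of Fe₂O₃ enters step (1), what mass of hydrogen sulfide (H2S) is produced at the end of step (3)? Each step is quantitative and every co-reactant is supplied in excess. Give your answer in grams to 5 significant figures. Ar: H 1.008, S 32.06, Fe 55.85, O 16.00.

172.43 g

M(Fe2O3) = 2(55.85) + 3(16.00) = 159.70 g/mol.
M(H2S) = 2(1.008) + 32.06 = 34.076 g/mol.
n(Fe2O3) = 404.06 / 159.70 = 2.53012 mol.
Reaction (1): Fe2O3→Fe ratio 1:2 ⇒ n(Fe) = 5.06024 mol.
Reaction (2): Fe→FeS ratio 1:1 ⇒ n(FeS) = 5.06024 mol.
Reaction (3): FeS→H2S ratio 1:1 ⇒ n(H2S) = 5.06024 mol.
Mass of H2S = 5.06024 × 34.076 = 172.433 g.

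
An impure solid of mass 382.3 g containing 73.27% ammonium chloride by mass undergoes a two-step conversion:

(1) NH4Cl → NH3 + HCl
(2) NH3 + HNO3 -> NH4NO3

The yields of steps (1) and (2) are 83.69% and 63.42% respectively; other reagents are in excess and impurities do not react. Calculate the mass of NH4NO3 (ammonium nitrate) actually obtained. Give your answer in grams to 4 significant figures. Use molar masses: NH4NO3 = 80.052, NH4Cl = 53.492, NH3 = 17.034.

Pure NH4Cl = 382.3 × 0.7327 = 280.11 g.
n(NH4Cl) = 280.11 / 53.492 = 5.2365 mol.
Step 1 (NH4Cl:NH3 = 1:1): theoretical n(NH3) = 5.2365 mol; at 83.69% yield, n(NH3) = 4.3824 mol.
Step 2 (NH3:NH4NO3 = 1:1): theoretical n(NH4NO3) = 4.3824 mol, so theoretical mass = 4.3824 × 80.052 = 350.82 g.
At 63.42% yield, actual mass of NH4NO3 = 350.82 × 0.6342 = 222.49 g.

222.5 g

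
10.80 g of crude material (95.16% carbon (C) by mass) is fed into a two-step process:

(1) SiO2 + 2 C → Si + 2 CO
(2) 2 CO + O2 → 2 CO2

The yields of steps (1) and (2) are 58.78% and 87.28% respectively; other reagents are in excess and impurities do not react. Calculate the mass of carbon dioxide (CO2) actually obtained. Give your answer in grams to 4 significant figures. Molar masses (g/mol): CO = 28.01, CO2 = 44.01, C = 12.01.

Pure C = 10.80 × 0.9516 = 10.277 g.
n(C) = 10.277 / 12.01 = 0.85573 mol.
Step 1 (C:CO = 2:2): theoretical n(CO) = 0.85573 mol; at 58.78% yield, n(CO) = 0.50300 mol.
Step 2 (CO:CO2 = 2:2): theoretical n(CO2) = 0.50300 mol, so theoretical mass = 0.50300 × 44.01 = 22.137 g.
At 87.28% yield, actual mass of CO2 = 22.137 × 0.8728 = 19.321 g.

19.32 g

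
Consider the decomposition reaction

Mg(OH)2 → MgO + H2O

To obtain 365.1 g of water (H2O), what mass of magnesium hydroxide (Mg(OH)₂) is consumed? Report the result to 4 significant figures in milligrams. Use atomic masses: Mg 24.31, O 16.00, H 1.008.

1182000 mg

M(H2O) = 2(1.008) + 16.00 = 18.016 g/mol.
M(Mg(OH)2) = 24.31 + 2(16.00) + 2(1.008) = 58.326 g/mol.
n(H2O) = 365.10 g / 18.016 g/mol = 20.265 mol.
From the equation the H2O:Mg(OH)2 mole ratio is 1:1, so n(Mg(OH)2) = 20.265 × 1/1 = 20.265 mol.
Mass of Mg(OH)2 = 20.265 mol × 58.326 g/mol = 1182.0 g.
Converting to mg: 1182.0 g = 1182000 mg.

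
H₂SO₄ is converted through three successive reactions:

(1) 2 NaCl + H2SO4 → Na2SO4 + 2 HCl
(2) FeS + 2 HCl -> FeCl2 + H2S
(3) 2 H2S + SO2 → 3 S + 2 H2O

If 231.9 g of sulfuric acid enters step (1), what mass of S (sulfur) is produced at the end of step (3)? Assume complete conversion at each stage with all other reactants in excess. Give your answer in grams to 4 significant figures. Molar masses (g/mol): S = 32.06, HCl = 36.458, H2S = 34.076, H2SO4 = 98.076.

113.7 g

n(H2SO4) = 231.9 / 98.076 = 2.3645 mol.
Reaction (1): H2SO4→HCl ratio 1:2 ⇒ n(HCl) = 4.7290 mol.
Reaction (2): HCl→H2S ratio 2:1 ⇒ n(H2S) = 2.3645 mol.
Reaction (3): H2S→S ratio 2:3 ⇒ n(S) = 3.5467 mol.
Mass of S = 3.5467 × 32.06 = 113.71 g.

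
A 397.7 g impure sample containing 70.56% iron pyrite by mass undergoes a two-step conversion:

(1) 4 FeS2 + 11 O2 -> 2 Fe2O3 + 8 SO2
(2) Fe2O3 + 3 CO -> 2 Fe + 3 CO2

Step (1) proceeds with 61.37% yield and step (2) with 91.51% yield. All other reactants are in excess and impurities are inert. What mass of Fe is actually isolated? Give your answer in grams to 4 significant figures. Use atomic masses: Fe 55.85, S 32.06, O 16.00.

73.37 g

Pure FeS2 = 397.7 × 0.7056 = 280.62 g.
M(FeS2) = 55.85 + 2(32.06) = 119.97 g/mol.
M(Fe) = 55.85 g/mol.
n(FeS2) = 280.62 / 119.97 = 2.3391 mol.
Step 1 (FeS2:Fe2O3 = 4:2): theoretical n(Fe2O3) = 1.1695 mol; at 61.37% yield, n(Fe2O3) = 0.71774 mol.
Step 2 (Fe2O3:Fe = 1:2): theoretical n(Fe) = 1.4355 mol, so theoretical mass = 1.4355 × 55.85 = 80.172 g.
At 91.51% yield, actual mass of Fe = 80.172 × 0.9151 = 73.365 g.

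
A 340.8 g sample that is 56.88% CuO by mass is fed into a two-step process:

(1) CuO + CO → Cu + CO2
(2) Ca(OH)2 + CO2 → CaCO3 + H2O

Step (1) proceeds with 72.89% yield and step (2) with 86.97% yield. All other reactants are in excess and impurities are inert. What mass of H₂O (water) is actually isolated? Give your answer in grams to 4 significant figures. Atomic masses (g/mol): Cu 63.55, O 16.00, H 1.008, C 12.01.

27.83 g

Pure CuO = 340.8 × 0.5688 = 193.85 g.
M(CuO) = 63.55 + 16.00 = 79.55 g/mol.
M(H2O) = 2(1.008) + 16.00 = 18.016 g/mol.
n(CuO) = 193.85 / 79.55 = 2.4368 mol.
Step 1 (CuO:CO2 = 1:1): theoretical n(CO2) = 2.4368 mol; at 72.89% yield, n(CO2) = 1.7762 mol.
Step 2 (CO2:H2O = 1:1): theoretical n(H2O) = 1.7762 mol, so theoretical mass = 1.7762 × 18.016 = 32.000 g.
At 86.97% yield, actual mass of H2O = 32.000 × 0.8697 = 27.830 g.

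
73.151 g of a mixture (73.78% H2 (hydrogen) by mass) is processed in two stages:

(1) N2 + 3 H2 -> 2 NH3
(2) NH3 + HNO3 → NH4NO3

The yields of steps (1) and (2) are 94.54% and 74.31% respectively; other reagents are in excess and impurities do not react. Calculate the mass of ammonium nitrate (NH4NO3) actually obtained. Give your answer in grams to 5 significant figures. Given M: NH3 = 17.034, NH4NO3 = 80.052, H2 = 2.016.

1003.7 g

Pure H2 = 73.151 × 0.7378 = 53.9708 g.
n(H2) = 53.9708 / 2.016 = 26.7712 mol.
Step 1 (H2:NH3 = 3:2): theoretical n(NH3) = 17.8475 mol; at 94.54% yield, n(NH3) = 16.8730 mol.
Step 2 (NH3:NH4NO3 = 1:1): theoretical n(NH4NO3) = 16.8730 mol, so theoretical mass = 16.8730 × 80.052 = 1350.72 g.
At 74.31% yield, actual mass of NH4NO3 = 1350.72 × 0.7431 = 1003.72 g.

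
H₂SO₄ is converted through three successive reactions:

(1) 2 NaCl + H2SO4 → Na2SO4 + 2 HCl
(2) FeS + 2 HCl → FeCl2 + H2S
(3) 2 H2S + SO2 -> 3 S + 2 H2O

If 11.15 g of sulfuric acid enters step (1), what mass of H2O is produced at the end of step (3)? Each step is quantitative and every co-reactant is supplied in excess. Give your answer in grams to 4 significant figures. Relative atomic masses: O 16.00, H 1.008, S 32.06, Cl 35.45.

2.048 g

M(H2SO4) = 2(1.008) + 32.06 + 4(16.00) = 98.076 g/mol.
M(H2O) = 2(1.008) + 16.00 = 18.016 g/mol.
n(H2SO4) = 11.15 / 98.076 = 0.11369 mol.
Reaction (1): H2SO4→HCl ratio 1:2 ⇒ n(HCl) = 0.22737 mol.
Reaction (2): HCl→H2S ratio 2:1 ⇒ n(H2S) = 0.11369 mol.
Reaction (3): H2S→H2O ratio 2:2 ⇒ n(H2O) = 0.11369 mol.
Mass of H2O = 0.11369 × 18.016 = 2.0482 g.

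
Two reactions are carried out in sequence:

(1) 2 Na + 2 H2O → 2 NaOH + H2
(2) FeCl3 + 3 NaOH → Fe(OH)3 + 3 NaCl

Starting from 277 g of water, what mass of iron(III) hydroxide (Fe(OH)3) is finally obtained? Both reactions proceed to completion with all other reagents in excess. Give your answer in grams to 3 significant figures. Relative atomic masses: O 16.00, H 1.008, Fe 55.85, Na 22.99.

M(H2O) = 2(1.008) + 16.00 = 18.016 g/mol.
M(Fe(OH)3) = 55.85 + 3(16.00) + 3(1.008) = 106.874 g/mol.
n(H2O) = 277.0 / 18.016 = 15.38 mol.
Step 1 gives a 2:2 ratio of H2O to NaOH, so n(NaOH) = 15.38 mol.
In step 2 the NaOH:Fe(OH)3 ratio is 3:1, so n(Fe(OH)3) = 5.125 mol.
Mass of Fe(OH)3 = 5.125 × 106.874 = 547.7 g.

548 g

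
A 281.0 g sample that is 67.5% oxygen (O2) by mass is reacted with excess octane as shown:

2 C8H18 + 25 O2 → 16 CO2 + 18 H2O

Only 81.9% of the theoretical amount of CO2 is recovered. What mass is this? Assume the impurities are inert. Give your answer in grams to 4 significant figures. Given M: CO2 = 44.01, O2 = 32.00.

136.7 g

Pure O2 available = 281.0 g × 0.675 = 189.68 g.
n(O2) = 189.68 g / 32.00 g/mol = 5.9273 mol.
From the equation the O2:CO2 mole ratio is 25:16, so n(CO2) = 5.9273 × 16/25 = 3.7935 mol.
Mass of CO2 = 3.7935 mol × 44.01 g/mol = 166.95 g.
Actual mass collected = 166.95 g × 0.819 = 136.73 g.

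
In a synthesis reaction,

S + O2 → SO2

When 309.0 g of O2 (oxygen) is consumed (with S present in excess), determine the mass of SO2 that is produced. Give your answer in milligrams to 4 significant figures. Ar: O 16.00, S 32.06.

M(O2) = 2(16.00) = 32.00 g/mol.
M(SO2) = 32.06 + 2(16.00) = 64.06 g/mol.
n(O2) = 309.00 g / 32.00 g/mol = 9.6562 mol.
From the equation the O2:SO2 mole ratio is 1:1, so n(SO2) = 9.6562 × 1/1 = 9.6562 mol.
Mass of SO2 = 9.6562 mol × 64.06 g/mol = 618.58 g.
Converting to mg: 618.58 g = 618600 mg.

618600 mg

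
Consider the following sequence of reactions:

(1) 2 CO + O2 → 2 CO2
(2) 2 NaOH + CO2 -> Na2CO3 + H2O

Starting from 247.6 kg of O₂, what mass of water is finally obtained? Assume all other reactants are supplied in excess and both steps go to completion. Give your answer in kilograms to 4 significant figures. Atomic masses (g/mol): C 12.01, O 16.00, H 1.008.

M(O2) = 2(16.00) = 32.00 g/mol.
M(H2O) = 2(1.008) + 16.00 = 18.016 g/mol.
247.6 kg = 247600 g.
n(O2) = 247600 / 32.00 = 7737.5 mol.
Step 1 gives a 1:2 ratio of O2 to CO2, so n(CO2) = 15475 mol.
In step 2 the CO2:H2O ratio is 1:1, so n(H2O) = 15475 mol.
Mass of H2O = 15475 × 18.016 = 278800 g = 278.8 kg.

278.8 kg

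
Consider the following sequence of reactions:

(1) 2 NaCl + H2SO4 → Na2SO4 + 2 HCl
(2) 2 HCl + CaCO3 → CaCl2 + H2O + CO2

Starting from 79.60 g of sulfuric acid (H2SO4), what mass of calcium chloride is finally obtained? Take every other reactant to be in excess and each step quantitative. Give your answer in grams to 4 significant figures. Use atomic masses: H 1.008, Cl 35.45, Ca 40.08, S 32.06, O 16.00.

90.07 g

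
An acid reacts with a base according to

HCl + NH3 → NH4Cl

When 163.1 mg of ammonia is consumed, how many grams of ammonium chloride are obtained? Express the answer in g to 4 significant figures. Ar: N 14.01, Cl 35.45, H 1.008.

M(NH3) = 14.01 + 3(1.008) = 17.034 g/mol.
M(NH4Cl) = 14.01 + 4(1.008) + 35.45 = 53.492 g/mol.
Convert: 163.1 mg = 0.16310 g.
n(NH3) = 0.16310 g / 17.034 g/mol = 0.0095750 mol.
From the equation the NH3:NH4Cl mole ratio is 1:1, so n(NH4Cl) = 0.0095750 × 1/1 = 0.0095750 mol.
Mass of NH4Cl = 0.0095750 mol × 53.492 g/mol = 0.51218 g.

0.5122 g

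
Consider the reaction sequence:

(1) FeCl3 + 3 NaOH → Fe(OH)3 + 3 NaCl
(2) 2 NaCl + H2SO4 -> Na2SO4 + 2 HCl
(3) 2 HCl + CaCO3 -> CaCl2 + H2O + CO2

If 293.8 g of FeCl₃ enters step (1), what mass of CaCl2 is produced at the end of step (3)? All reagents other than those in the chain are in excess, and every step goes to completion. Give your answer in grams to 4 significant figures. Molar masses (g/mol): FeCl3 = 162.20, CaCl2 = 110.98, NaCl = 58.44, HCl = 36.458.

301.5 g

n(FeCl3) = 293.8 / 162.20 = 1.8113 mol.
Reaction (1): FeCl3→NaCl ratio 1:3 ⇒ n(NaCl) = 5.4340 mol.
Reaction (2): NaCl→HCl ratio 2:2 ⇒ n(HCl) = 5.4340 mol.
Reaction (3): HCl→CaCl2 ratio 2:1 ⇒ n(CaCl2) = 2.7170 mol.
Mass of CaCl2 = 2.7170 × 110.98 = 301.53 g.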